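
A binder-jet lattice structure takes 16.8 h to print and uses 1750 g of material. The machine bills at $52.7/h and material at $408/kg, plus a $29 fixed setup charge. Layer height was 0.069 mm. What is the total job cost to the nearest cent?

$1628.36

Machine-time cost: 52.7 × 16.8 → $885.36.
Material charge = 408 × 1750/1000, so $714.00.
Total = 885.36 + 714.00 + 29 = $1628.36.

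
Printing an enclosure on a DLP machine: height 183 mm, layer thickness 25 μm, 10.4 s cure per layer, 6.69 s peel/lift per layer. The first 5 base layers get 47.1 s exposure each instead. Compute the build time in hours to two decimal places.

34.80 hours

Number of layers: 183 / 0.025 → 7320 (rounded up).
Bottom layers = 5 × (47.1 + 6.69) = 268.95 s.
Regular layers: 7315 × (10.4 + 6.69) → 125013.35 s.
Sum: 268.95 + 125013.35 = 125282.3 s → 34.80 hours.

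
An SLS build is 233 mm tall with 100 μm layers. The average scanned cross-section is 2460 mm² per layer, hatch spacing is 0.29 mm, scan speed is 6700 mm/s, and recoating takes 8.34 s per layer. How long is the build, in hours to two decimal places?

Layers = ⌈233/0.1⌉ = 2330.
Per-layer scan distance = 2460 / 0.29, so 8482.8 mm.
Laser time per layer: 8482.8 / 6700 → 1.2661 s.
Layer cycle = 1.2661 + 8.34, so 9.6061 s.
Total: 2330 × 9.6061 s = 22382.213 s → 6.22 hours.

6.22 hours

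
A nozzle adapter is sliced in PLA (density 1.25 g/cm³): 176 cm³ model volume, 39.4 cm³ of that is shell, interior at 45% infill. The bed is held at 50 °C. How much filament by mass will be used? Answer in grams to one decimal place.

126.1 g

Infill region = 176 − 39.4 = 136.6 cm³.
Infill volume = 0.45 × 136.6, so 61.47 cm³.
Total extruded = 39.4 + 61.47, so 100.87 cm³.
Mass = 100.87 × 1.25 = 126.0875 g.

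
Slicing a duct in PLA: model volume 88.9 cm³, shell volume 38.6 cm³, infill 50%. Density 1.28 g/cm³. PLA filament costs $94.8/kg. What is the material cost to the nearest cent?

Volume inside the shell = 88.9 − 38.6, so 50.3 cm³.
Infill deposited = 0.50 × 50.3, so 25.15 cm³.
Total extruded: 38.6 + 25.15 → 63.75 cm³.
Mass = 63.75 × 1.28, so 81.6 g.
Cost = 81.6 g / 1000 × $94.8/kg = $7.74.

$7.74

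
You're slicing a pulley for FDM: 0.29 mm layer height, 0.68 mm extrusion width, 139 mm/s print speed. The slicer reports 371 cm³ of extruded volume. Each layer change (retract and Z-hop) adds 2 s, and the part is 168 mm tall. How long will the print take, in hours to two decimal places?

Extrusion cross-section: 0.29 × 0.68 → 0.1972 mm².
Toolpath length = 371 cm³ / 0.1972 mm² = 371000 / 0.1972 = 1881338.7 mm.
Extrusion time = 1881338.7 / 139 = 13534.8 s.
Number of layers: 168 / 0.29 → 580 (rounded up).
Non-print overhead = 580 × 2, so 1160 s.
Altogether 13534.8 + 1160 = 14694.8 s, i.e. 4.08 hours.

4.08 hours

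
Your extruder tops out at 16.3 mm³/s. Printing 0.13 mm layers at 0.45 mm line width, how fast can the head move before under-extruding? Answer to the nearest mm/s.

Extrusion cross-section: 0.13 × 0.45 → 0.0585 mm².
Max speed = 16.3 / 0.0585 = 278.63 ≈ 279 mm/s.

279 mm/s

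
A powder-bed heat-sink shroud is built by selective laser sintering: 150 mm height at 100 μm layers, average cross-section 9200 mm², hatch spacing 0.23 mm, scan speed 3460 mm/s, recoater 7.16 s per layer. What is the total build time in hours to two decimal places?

Layer count = ceil(150 / 0.1) = 1500.
Per-layer scan distance: 9200 / 0.23 → 40000 mm.
Laser time per layer: 40000 / 3460 → 11.5607 s.
Layer cycle = 11.5607 + 7.16 = 18.7207 s.
1500 layers × 18.7207 s/layer = 28081.05 s, i.e. 7.80 hours.

7.80 hours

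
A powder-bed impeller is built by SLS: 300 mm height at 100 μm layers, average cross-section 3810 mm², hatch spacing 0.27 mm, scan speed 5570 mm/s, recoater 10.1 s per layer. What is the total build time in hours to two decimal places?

Layers = ⌈300/0.1⌉ = 3000.
Hatch length per layer: 3810 / 0.27 → 14111.1 mm.
Laser time per layer = 14111.1 / 5570 = 2.5334 s.
Per-layer time = 2.5334 + 10.1 = 12.6334 s.
Total: 3000 × 12.6334 s = 37900.2 s → 10.53 hours.

10.53 hours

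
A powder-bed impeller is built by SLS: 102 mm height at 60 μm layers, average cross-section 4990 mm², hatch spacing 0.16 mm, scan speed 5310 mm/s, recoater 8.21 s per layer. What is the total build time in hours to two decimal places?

Layer count = ceil(102 / 0.06) = 1700.
Hatch length per layer = 4990 / 0.16, so 31187.5 mm.
Per-layer scan time = 31187.5 / 5310 = 5.8734 s.
Per-layer time = 5.8734 + 8.21 = 14.0834 s.
1700 layers × 14.0834 s/layer = 23941.78 s, i.e. 6.65 hours.

6.65 hours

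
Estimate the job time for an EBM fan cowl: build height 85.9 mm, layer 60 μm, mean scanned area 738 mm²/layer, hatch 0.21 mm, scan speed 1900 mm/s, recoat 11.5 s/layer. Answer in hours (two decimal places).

5.31 hours

Layer count = ceil(85.9 / 0.06) = 1432.
Hatch length per layer = 738 / 0.21 = 3514.3 mm.
Scan time per layer = 3514.3 / 1900 = 1.8496 s.
Time per layer = 1.8496 + 11.5 = 13.3496 s.
Build time = 1432 × 13.3496 = 19116.6272 s = 5.31 hours.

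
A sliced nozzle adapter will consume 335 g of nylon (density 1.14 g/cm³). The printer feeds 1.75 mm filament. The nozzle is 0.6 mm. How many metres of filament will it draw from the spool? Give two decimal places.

Volume = 335 g / 1.14 g·cm⁻³ = 293.8596 cm³ = 293859.6 mm³.
A = π r² = π × 0.875² = 2.4053 mm².
L = V/A = 293859.6/2.4053 = 122171.7 mm → 122.17 m.

122.17 m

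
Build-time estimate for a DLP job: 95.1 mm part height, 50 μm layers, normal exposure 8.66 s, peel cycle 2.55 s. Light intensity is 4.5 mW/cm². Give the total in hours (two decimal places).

Layer count = ceil(95.1 / 0.05) = 1902.
Per-layer time = 8.66 + 2.55 = 11.21 s.
Total = 1902 × 11.21 = 21321.42 s = 5.92 hours.

5.92 hours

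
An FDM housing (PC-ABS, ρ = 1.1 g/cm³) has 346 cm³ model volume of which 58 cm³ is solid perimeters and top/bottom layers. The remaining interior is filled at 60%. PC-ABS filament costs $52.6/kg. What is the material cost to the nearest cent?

Volume inside the shell = 346 − 58 = 288 cm³.
Infill volume: 0.60 × 288 → 172.8 cm³.
Total extruded = 58 + 172.8 = 230.8 cm³.
Mass: 230.8 × 1.1 → 253.88 g.
At $52.6/kg: 253.88/1000 × 52.6 = $13.35.

$13.35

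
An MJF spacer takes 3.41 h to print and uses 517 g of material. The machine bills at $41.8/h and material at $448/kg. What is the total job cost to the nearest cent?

Time charge: 41.8 × 3.41 → $142.538.
Material charge: 448 × 517/1000 → $231.616.
Total = 142.538 + 231.616 = 374.154 ≈ $374.15.

$374.15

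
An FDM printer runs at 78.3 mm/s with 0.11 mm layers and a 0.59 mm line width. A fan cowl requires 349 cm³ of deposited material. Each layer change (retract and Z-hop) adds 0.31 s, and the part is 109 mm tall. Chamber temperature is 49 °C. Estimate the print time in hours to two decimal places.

19.16 hours

Line area = 0.11 × 0.59, so 0.0649 mm².
Total extruded path = 349000/0.0649 = 5377503.9 mm.
Extrusion time: 5377503.9 / 78.3 → 68678.2 s.
Layers = ⌈109/0.11⌉ = 991.
Non-print overhead = 991 × 0.31, so 307.21 s.
Altogether 68678.2 + 307.21 = 68985.41 s, i.e. 19.16 hours.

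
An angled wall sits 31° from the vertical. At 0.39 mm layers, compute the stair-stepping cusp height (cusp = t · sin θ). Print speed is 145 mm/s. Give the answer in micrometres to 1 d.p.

Cusp = layer height × sin(31°) = 0.39 × 0.5150 = 0.20085 mm = 200.9 μm.

200.9 μm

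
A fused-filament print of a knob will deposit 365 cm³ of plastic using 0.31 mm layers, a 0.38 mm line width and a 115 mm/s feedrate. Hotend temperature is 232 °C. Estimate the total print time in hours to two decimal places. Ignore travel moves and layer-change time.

Extrusion cross-section = 0.31 × 0.38 = 0.1178 mm².
Path length: 365000 mm³ / 0.1178 mm² → 3098472 mm.
Print-move time = 3098472 / 115 = 26943.2 s.
Converting: 26943.2 s = 7.48 hours.

7.48 hours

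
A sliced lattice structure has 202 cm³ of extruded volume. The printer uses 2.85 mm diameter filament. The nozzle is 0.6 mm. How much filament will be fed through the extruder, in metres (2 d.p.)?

31.66 m

Cross-section of 2.85 mm filament: π·(2.85/2)² = 6.3794 mm².
L = 202000 mm³ / 6.3794 mm² = 31664.42 mm, i.e. 31.66 m.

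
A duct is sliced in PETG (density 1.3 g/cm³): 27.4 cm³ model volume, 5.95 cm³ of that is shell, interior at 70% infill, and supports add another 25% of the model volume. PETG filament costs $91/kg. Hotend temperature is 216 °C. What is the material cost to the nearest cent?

$3.29

Interior volume = 27.4 − 5.95 = 21.45 cm³.
Infill volume = 0.70 × 21.45 = 15.015 cm³.
Support: 0.25 × 27.4 → 6.85 cm³.
Deposited volume = 5.95 + 15.015 + 6.85, so 27.815 cm³.
Mass = 27.815 × 1.3, so 36.1595 g.
At $91/kg: 36.1595/1000 × 91 = $3.29.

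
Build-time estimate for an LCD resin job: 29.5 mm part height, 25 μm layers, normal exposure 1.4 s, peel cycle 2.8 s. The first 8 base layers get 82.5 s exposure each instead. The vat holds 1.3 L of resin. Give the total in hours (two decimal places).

1.56 hours

Layer count = ceil(29.5 / 0.025) = 1180.
Bottom layers = 8 × (82.5 + 2.8) = 682.4 s.
Normal layers = 1172 × (1.4 + 2.8), so 4922.4 s.
Sum: 682.4 + 4922.4 = 5604.8 s → 1.56 hours.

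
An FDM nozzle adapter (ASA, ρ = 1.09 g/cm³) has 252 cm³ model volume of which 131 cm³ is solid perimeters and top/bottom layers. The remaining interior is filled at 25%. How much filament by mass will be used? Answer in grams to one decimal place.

Volume inside the shell: 252 − 131 → 121 cm³.
Deposited infill = 0.25 × 121 = 30.25 cm³.
Deposited volume: 131 + 30.25 → 161.25 cm³.
Mass = 161.25 × 1.09, so 175.7625 g.

175.8 g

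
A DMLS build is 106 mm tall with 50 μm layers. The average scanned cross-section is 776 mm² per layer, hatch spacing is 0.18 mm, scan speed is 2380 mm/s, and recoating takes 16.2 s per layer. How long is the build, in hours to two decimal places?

Number of layers: 106 / 0.05 → 2120 (rounded up).
Per-layer scan distance: 776 / 0.18 → 4311.1 mm.
Scan time per layer = 4311.1 / 2380, so 1.8114 s.
Time per layer = 1.8114 + 16.2 = 18.0114 s.
Build time = 2120 × 18.0114 = 38184.168 s = 10.61 hours.

10.61 hours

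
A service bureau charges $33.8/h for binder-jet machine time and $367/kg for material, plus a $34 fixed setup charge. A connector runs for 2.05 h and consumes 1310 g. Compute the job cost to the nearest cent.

Time charge: 33.8 × 2.05 → $69.29.
Material charge: 367 × 1310/1000 → $480.77.
Adding setup: 69.29 + 480.77 + 34 → $584.06.

$584.06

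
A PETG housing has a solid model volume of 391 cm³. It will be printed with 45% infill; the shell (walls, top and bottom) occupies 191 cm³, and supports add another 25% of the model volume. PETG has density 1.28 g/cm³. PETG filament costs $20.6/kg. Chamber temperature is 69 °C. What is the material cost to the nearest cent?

Interior volume = 391 − 191, so 200 cm³.
Infill volume = 0.45 × 200 = 90 cm³.
Support: 0.25 × 391 → 97.75 cm³.
Deposited volume: 191 + 90 + 97.75 → 378.75 cm³.
Mass: 378.75 × 1.28 → 484.8 g.
Cost = 484.8 g / 1000 × $20.6/kg = $9.99.

$9.99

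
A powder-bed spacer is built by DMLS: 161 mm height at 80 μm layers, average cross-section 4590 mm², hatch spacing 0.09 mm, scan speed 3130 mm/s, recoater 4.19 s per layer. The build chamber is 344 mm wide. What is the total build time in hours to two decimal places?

Layers = ⌈161/0.08⌉ = 2013.
Hatch length per layer = 4590 / 0.09, so 51000 mm.
Scan time per layer = 51000 / 3130 = 16.2939 s.
Time per layer: 16.2939 + 4.19 → 20.4839 s.
Build time = 2013 × 20.4839 = 41234.0907 s = 11.45 hours.

11.45 hours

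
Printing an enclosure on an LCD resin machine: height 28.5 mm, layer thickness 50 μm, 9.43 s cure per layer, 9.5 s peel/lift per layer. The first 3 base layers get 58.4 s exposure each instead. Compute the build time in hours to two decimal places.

Number of layers: 28.5 / 0.05 → 570 (rounded up).
Base layers = 3 × (58.4 + 9.5), so 203.7 s.
Regular layers = 567 × (9.43 + 9.5) = 10733.31 s.
Total = 203.7 + 10733.31 = 10937.01 s = 3.04 hours.

3.04 hours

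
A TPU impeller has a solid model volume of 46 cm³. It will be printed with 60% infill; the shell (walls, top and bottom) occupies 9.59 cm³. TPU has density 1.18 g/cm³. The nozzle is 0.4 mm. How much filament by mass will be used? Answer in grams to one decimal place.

37.1 g

Interior volume = 46 − 9.59, so 36.41 cm³.
Deposited infill = 0.60 × 36.41, so 21.846 cm³.
Deposited volume = 9.59 + 21.846 = 31.436 cm³.
Mass: 31.436 × 1.18 → 37.09448 g.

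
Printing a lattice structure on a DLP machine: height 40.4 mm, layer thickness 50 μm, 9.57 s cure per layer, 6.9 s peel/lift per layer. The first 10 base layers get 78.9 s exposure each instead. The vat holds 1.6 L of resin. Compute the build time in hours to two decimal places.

Layer count = ceil(40.4 / 0.05) = 808.
Bottom layers: 10 × (78.9 + 6.9) → 858 s.
Normal layers: 798 × (9.57 + 6.9) → 13143.06 s.
Sum: 858 + 13143.06 = 14001.06 s → 3.89 hours.

3.89 hours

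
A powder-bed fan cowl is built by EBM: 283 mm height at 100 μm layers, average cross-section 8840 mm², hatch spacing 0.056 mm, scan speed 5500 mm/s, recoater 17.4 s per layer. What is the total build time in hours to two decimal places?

36.24 hours

Number of layers: 283 / 0.1 → 2830 (rounded up).
Per-layer scan distance = 8840 / 0.056, so 157857.1 mm.
Scan time per layer: 157857.1 / 5500 → 28.7013 s.
Time per layer = 28.7013 + 17.4, so 46.1013 s.
Build time = 2830 × 46.1013 = 130466.679 s = 36.24 hours.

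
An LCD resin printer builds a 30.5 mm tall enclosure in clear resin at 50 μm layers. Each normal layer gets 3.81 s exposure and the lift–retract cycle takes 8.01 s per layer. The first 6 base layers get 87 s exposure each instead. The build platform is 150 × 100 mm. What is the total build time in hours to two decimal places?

Layer count = ceil(30.5 / 0.05) = 610.
Burn-in layers: 6 × (87 + 8.01) → 570.06 s.
Normal layers = 604 × (3.81 + 8.01), so 7139.28 s.
Total = 570.06 + 7139.28 = 7709.34 s = 2.14 hours.

2.14 hours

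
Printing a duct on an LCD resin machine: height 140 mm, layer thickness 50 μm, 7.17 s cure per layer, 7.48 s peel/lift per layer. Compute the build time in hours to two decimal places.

Layers = ⌈140/0.05⌉ = 2800.
Cycle time = 7.17 + 7.48, so 14.65 s.
Total = 2800 × 14.65 = 41020 s = 11.39 hours.

11.39 hours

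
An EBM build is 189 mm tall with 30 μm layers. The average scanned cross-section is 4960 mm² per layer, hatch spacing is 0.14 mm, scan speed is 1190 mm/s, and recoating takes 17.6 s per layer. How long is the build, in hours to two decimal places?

Layer count = ceil(189 / 0.03) = 6300.
Hatch length per layer: 4960 / 0.14 → 35428.6 mm.
Scan time per layer = 35428.6 / 1190 = 29.7719 s.
Time per layer: 29.7719 + 17.6 → 47.3719 s.
Build time = 6300 × 47.3719 = 298442.97 s = 82.90 hours.

82.90 hours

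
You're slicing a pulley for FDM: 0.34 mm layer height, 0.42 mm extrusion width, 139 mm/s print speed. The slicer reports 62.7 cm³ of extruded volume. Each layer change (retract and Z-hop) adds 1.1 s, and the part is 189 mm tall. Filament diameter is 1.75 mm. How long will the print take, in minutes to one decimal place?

Line area: 0.34 × 0.42 → 0.1428 mm².
Toolpath length = 62.7 cm³ / 0.1428 mm² = 62700 / 0.1428 = 439075.6 mm.
Print-move time = 439075.6 / 139, so 3158.8 s.
Layer count = ceil(189 / 0.34) = 556.
Z-hop total: 556 × 1.1 → 611.6 s.
Altogether 3158.8 + 611.6 = 3770.4 s, i.e. 62.8 minutes.

62.8 minutes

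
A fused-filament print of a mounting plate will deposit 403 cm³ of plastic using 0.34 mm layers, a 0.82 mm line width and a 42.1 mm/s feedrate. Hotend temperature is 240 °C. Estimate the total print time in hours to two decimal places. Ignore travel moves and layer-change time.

Line area = 0.34 × 0.82 = 0.2788 mm².
Total extruded path = 403000/0.2788 = 1445480.6 mm.
Time extruding: 1445480.6 / 42.1 → 34334.5 s.
That's 34334.5 s → 9.54 hours.

9.54 hours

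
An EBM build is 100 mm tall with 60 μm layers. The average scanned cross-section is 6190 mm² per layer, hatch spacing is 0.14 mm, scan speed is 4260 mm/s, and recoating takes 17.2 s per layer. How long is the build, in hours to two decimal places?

12.77 hours

Layer count = ceil(100 / 0.06) = 1667.
Scan path per layer = 6190 / 0.14, so 44214.3 mm.
Scan time per layer: 44214.3 / 4260 → 10.3789 s.
Layer cycle: 10.3789 + 17.2 → 27.5789 s.
Total: 1667 × 27.5789 s = 45974.0263 s → 12.77 hours.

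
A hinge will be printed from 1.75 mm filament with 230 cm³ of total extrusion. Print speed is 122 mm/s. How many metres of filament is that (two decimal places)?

Cross-section of 1.75 mm filament: π·(1.75/2)² = 2.4053 mm².
L = 230000 mm³ / 2.4053 mm² = 95622.17 mm, i.e. 95.62 m.

95.62 m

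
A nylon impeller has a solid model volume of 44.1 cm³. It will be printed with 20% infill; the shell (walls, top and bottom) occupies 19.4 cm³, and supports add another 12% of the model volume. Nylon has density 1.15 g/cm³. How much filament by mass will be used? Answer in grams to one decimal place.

34.1 g

Volume inside the shell: 44.1 − 19.4 → 24.7 cm³.
Infill deposited = 0.20 × 24.7, so 4.94 cm³.
Support: 0.12 × 44.1 → 5.292 cm³.
Total printed volume = 19.4 + 4.94 + 5.292, so 29.632 cm³.
Mass: 29.632 × 1.15 → 34.0768 g.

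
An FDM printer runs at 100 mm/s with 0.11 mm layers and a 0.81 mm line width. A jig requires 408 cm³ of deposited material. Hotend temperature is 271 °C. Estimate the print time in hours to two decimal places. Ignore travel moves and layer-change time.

Extrusion cross-section = 0.11 × 0.81 = 0.0891 mm².
Total extruded path = 408000/0.0891 = 4579124.6 mm.
Time extruding = 4579124.6 / 100 = 45791.2 s.
That's 45791.2 s → 12.72 hours.

12.72 hours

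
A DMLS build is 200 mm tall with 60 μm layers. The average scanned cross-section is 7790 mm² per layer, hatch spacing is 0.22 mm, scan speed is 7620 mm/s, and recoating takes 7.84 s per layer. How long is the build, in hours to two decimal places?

11.56 hours

Layers = ⌈200/0.06⌉ = 3334.
Per-layer scan distance = 7790 / 0.22, so 35409.1 mm.
Laser time per layer = 35409.1 / 7620 = 4.6469 s.
Time per layer: 4.6469 + 7.84 → 12.4869 s.
Build time = 3334 × 12.4869 = 41631.3246 s = 11.56 hours.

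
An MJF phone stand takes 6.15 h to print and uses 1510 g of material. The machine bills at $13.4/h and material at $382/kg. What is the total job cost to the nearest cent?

$659.23

Machine cost = 13.4 × 6.15 = $82.41.
Material charge = 382 × 1510/1000, so $576.82.
Total = 82.41 + 576.82 = $659.23.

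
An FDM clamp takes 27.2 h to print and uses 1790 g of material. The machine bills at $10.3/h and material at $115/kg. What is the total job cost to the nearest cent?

Machine cost = 10.3 × 27.2, so $280.16.
Feedstock cost = 115 × 1790/1000, so $205.85.
Job cost: 280.16 + 205.85 = $486.01.

$486.01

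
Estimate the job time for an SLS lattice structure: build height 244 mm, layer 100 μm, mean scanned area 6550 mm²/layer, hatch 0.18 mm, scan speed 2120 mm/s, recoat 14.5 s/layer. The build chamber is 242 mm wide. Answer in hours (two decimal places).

21.46 hours

Number of layers: 244 / 0.1 → 2440 (rounded up).
Scan path per layer = 6550 / 0.18, so 36388.9 mm.
Scan time per layer = 36388.9 / 2120 = 17.1646 s.
Per-layer time = 17.1646 + 14.5, so 31.6646 s.
Build time = 2440 × 31.6646 = 77261.624 s = 21.46 hours.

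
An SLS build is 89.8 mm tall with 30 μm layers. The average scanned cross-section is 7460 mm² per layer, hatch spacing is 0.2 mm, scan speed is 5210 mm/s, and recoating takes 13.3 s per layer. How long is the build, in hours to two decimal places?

Layers = ⌈89.8/0.03⌉ = 2994.
Scan path per layer = 7460 / 0.2 = 37300 mm.
Scan time per layer = 37300 / 5210 = 7.1593 s.
Time per layer = 7.1593 + 13.3 = 20.4593 s.
Total: 2994 × 20.4593 s = 61255.1442 s → 17.02 hours.

17.02 hours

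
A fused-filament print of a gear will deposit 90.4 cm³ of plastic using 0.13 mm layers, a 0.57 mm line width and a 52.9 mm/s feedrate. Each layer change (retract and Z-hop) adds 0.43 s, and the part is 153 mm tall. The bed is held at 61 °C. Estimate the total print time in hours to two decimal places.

6.55 hours

Line area: 0.13 × 0.57 → 0.0741 mm².
Toolpath length = 90.4 cm³ / 0.0741 mm² = 90400 / 0.0741 = 1219973 mm.
Time extruding = 1219973 / 52.9 = 23061.9 s.
Layers = ⌈153/0.13⌉ = 1177.
Non-print overhead = 1177 × 0.43 = 506.11 s.
Total = 23061.9 + 506.11 = 23568.01 s = 6.55 hours.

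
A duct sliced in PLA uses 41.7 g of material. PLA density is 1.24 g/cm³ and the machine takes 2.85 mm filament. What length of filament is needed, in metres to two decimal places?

Extruded volume: 41.7/1.24 = 33.629 cm³ (33629 mm³).
Filament cross-section = π × (2.85/2)² = 6.3794 mm².
L = V/A = 33629/6.3794 = 5271.5 mm → 5.27 m.

5.27 m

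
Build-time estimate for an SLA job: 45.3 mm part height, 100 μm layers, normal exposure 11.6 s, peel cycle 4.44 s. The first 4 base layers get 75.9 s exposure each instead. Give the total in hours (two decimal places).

Layer count = ceil(45.3 / 0.1) = 453.
Bottom layers = 4 × (75.9 + 4.44), so 321.36 s.
Regular layers: 449 × (11.6 + 4.44) → 7201.96 s.
Total = 321.36 + 7201.96 = 7523.32 s = 2.09 hours.

2.09 hours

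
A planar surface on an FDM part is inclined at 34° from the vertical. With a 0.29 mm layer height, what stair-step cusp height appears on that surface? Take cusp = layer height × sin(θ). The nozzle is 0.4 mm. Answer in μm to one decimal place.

h_c = t·sin θ = 0.29 × 0.5592 = 0.162168 mm (162.2 μm).

162.2 μm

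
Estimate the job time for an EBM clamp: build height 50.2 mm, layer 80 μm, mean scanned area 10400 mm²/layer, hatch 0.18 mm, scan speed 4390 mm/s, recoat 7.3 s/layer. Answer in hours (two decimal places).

Layers = ⌈50.2/0.08⌉ = 628.
Hatch length per layer = 10400 / 0.18, so 57777.8 mm.
Scan time per layer: 57777.8 / 4390 → 13.1612 s.
Layer cycle = 13.1612 + 7.3, so 20.4612 s.
Total: 628 × 20.4612 s = 12849.6336 s → 3.57 hours.

3.57 hours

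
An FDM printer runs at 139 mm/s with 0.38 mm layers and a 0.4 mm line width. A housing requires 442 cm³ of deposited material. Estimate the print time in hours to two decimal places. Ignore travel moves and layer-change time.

5.81 hours

Extrusion cross-section = 0.38 × 0.4 = 0.152 mm².
Toolpath length = 442 cm³ / 0.152 mm² = 442000 / 0.152 = 2907894.7 mm.
Time extruding: 2907894.7 / 139 → 20920.1 s.
In the requested units: 20920.1 s = 5.81 hours.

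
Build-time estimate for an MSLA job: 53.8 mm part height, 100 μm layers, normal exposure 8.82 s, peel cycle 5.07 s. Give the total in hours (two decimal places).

2.08 hours

Number of layers: 53.8 / 0.1 → 538 (rounded up).
Each layer takes: 8.82 + 5.07 → 13.89 s.
Build time: 538 × 13.89 s = 7472.82 s, i.e. 2.08 hours.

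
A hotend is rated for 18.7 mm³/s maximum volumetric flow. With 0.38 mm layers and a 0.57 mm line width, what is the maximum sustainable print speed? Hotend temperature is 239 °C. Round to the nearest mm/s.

Bead cross-section: 0.38 × 0.57 → 0.2166 mm².
Max speed = 18.7 / 0.2166 = 86.33 ≈ 86 mm/s.

86 mm/s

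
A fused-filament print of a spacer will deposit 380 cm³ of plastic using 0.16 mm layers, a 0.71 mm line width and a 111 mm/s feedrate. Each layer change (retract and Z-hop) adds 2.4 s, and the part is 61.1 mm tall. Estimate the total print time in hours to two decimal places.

Bead cross-section: 0.16 × 0.71 → 0.1136 mm².
Path length: 380000 mm³ / 0.1136 mm² → 3345070.4 mm.
Time extruding = 3345070.4 / 111 = 30135.8 s.
Layer count = ceil(61.1 / 0.16) = 382.
Non-print overhead = 382 × 2.4 = 916.8 s.
Altogether 30135.8 + 916.8 = 31052.6 s, i.e. 8.63 hours.

8.63 hours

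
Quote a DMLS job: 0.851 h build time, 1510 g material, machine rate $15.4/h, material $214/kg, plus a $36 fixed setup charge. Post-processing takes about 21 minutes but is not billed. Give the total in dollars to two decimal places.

$372.25

Machine cost = 15.4 × 0.851, so $13.1054.
Material cost = 214 × 1510/1000 = $323.14.
Adding setup: 13.1054 + 323.14 + 36 → 372.2454 ≈ $372.25.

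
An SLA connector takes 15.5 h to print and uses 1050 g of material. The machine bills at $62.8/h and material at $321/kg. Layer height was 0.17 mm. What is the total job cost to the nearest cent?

Machine-time cost: 62.8 × 15.5 → $973.40.
Material cost = 321 × 1050/1000 = $337.05.
Job cost: 973.40 + 337.05 = $1310.45.

$1310.45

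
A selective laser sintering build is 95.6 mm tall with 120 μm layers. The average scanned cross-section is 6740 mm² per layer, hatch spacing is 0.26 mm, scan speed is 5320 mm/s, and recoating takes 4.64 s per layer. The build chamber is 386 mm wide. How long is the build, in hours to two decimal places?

Layer count = ceil(95.6 / 0.12) = 797.
Scan path per layer = 6740 / 0.26 = 25923.1 mm.
Laser time per layer = 25923.1 / 5320, so 4.8728 s.
Per-layer time = 4.8728 + 4.64 = 9.5128 s.
Build time = 797 × 9.5128 = 7581.7016 s = 2.11 hours.

2.11 hours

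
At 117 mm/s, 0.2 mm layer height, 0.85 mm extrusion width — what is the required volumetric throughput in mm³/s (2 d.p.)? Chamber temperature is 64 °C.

A: 0.2 × 0.85 → 0.17 mm².
Volumetric flow = 117 × 0.17 = 19.89 mm³/s.

19.89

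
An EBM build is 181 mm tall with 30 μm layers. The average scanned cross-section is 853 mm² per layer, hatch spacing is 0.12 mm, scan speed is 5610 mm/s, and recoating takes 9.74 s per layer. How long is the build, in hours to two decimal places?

18.45 hours

Layer count = ceil(181 / 0.03) = 6034.
Per-layer scan distance: 853 / 0.12 → 7108.3 mm.
Scan time per layer = 7108.3 / 5610 = 1.2671 s.
Layer cycle: 1.2671 + 9.74 → 11.0071 s.
6034 layers × 11.0071 s/layer = 66416.8414 s, i.e. 18.45 hours.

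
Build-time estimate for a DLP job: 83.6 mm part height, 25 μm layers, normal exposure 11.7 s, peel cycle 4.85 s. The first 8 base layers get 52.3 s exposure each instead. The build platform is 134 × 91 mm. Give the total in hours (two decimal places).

15.46 hours

Layers = ⌈83.6/0.025⌉ = 3344.
Bottom layers = 8 × (52.3 + 4.85), so 457.2 s.
Remaining layers: 3336 × (11.7 + 4.85) → 55210.8 s.
Total = 457.2 + 55210.8 = 55668 s = 15.46 hours.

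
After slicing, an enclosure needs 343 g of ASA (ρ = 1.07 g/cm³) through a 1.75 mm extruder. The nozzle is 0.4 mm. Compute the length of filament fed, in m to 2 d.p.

Extruded volume: 343/1.07 = 320.5607 cm³ (320560.7 mm³).
Filament cross-section = π × (1.75/2)² = 2.4053 mm².
Length = 320560.7 / 2.4053 = 133272.65 mm = 133.27 m.

133.27 m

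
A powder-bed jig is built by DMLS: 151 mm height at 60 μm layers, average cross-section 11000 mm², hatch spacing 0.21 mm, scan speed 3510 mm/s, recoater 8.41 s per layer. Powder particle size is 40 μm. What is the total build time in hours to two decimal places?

Layers = ⌈151/0.06⌉ = 2517.
Scan path per layer = 11000 / 0.21 = 52381 mm.
Per-layer scan time: 52381 / 3510 → 14.9234 s.
Layer cycle: 14.9234 + 8.41 → 23.3334 s.
2517 layers × 23.3334 s/layer = 58730.1678 s, i.e. 16.31 hours.

16.31 hours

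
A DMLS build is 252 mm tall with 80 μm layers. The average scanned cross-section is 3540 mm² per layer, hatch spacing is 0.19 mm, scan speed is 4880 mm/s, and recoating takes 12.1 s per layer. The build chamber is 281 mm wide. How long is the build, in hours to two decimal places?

Layers = ⌈252/0.08⌉ = 3150.
Hatch length per layer = 3540 / 0.19 = 18631.6 mm.
Per-layer scan time: 18631.6 / 4880 → 3.818 s.
Per-layer time = 3.818 + 12.1 = 15.918 s.
3150 layers × 15.918 s/layer = 50141.7 s, i.e. 13.93 hours.

13.93 hours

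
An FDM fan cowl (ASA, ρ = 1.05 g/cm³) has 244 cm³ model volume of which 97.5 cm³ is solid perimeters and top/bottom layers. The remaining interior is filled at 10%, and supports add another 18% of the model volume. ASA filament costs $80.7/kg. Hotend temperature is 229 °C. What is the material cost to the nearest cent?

Infill region: 244 − 97.5 → 146.5 cm³.
Infill volume: 0.10 × 146.5 → 14.65 cm³.
Support: 0.18 × 244 → 43.92 cm³.
Deposited volume = 97.5 + 14.65 + 43.92 = 156.07 cm³.
Mass = 156.07 × 1.05, so 163.8735 g.
Cost = 163.8735 g / 1000 × $80.7/kg = $13.22.

$13.22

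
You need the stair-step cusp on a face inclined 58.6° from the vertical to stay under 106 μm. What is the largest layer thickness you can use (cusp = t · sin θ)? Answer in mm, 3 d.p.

t = h_c / sin θ = 0.106 / 0.8536 = 0.124 mm.

0.124 mm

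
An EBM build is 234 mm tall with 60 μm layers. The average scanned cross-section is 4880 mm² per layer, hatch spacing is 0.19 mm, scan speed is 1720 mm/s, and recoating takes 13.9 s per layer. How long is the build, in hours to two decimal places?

Number of layers: 234 / 0.06 → 3900 (rounded up).
Scan path per layer: 4880 / 0.19 → 25684.2 mm.
Per-layer scan time: 25684.2 / 1720 → 14.9327 s.
Time per layer = 14.9327 + 13.9, so 28.8327 s.
Total: 3900 × 28.8327 s = 112447.53 s → 31.24 hours.

31.24 hours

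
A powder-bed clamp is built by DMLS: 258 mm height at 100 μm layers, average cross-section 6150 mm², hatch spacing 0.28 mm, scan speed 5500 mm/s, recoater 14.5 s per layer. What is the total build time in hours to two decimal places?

13.25 hours

Number of layers: 258 / 0.1 → 2580 (rounded up).
Per-layer scan distance = 6150 / 0.28, so 21964.3 mm.
Scan time per layer: 21964.3 / 5500 → 3.9935 s.
Layer cycle = 3.9935 + 14.5 = 18.4935 s.
2580 layers × 18.4935 s/layer = 47713.23 s, i.e. 13.25 hours.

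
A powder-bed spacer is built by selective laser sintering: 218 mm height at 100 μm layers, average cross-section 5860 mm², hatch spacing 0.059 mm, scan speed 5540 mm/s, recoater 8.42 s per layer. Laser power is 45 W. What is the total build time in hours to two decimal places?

Layer count = ceil(218 / 0.1) = 2180.
Per-layer scan distance = 5860 / 0.059 = 99322 mm.
Scan time per layer: 99322 / 5540 → 17.9282 s.
Per-layer time = 17.9282 + 8.42, so 26.3482 s.
Build time = 2180 × 26.3482 = 57439.076 s = 15.96 hours.

15.96 hours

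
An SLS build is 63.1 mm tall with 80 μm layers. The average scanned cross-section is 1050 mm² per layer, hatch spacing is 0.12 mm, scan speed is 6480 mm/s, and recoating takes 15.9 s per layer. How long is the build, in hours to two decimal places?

Number of layers: 63.1 / 0.08 → 789 (rounded up).
Scan path per layer = 1050 / 0.12, so 8750 mm.
Per-layer scan time = 8750 / 6480 = 1.3503 s.
Per-layer time = 1.3503 + 15.9, so 17.2503 s.
Build time = 789 × 17.2503 = 13610.4867 s = 3.78 hours.

3.78 hours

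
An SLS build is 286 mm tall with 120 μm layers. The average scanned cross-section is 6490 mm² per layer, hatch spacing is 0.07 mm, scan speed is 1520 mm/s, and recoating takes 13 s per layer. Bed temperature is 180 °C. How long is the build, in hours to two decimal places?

49.00 hours

Number of layers: 286 / 0.12 → 2384 (rounded up).
Per-layer scan distance = 6490 / 0.07, so 92714.3 mm.
Per-layer scan time: 92714.3 / 1520 → 60.9963 s.
Per-layer time = 60.9963 + 13, so 73.9963 s.
2384 layers × 73.9963 s/layer = 176407.1792 s, i.e. 49.00 hours.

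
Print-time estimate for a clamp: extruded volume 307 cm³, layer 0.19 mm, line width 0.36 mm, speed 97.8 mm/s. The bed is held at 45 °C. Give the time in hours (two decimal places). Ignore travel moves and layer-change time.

Extrusion cross-section = 0.19 × 0.36 = 0.0684 mm².
Total extruded path = 307000/0.0684 = 4488304.1 mm.
Extrusion time: 4488304.1 / 97.8 → 45892.7 s.
That's 45892.7 s → 12.75 hours.

12.75 hours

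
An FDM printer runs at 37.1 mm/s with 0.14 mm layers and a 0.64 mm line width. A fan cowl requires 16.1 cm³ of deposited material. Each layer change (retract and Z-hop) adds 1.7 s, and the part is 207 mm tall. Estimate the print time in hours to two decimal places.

2.04 hours

Extrusion cross-section = 0.14 × 0.64, so 0.0896 mm².
Total extruded path = 16100/0.0896 = 179687.5 mm.
Print-move time = 179687.5 / 37.1, so 4843.3 s.
Layers = ⌈207/0.14⌉ = 1479.
Non-print overhead = 1479 × 1.7, so 2514.3 s.
Total = 4843.3 + 2514.3 = 7357.6 s = 2.04 hours.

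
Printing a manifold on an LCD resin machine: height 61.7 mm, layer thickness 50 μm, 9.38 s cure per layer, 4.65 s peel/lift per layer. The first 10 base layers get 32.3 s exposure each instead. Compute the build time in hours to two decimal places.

Number of layers: 61.7 / 0.05 → 1234 (rounded up).
Burn-in layers = 10 × (32.3 + 4.65), so 369.5 s.
Regular layers = 1224 × (9.38 + 4.65), so 17172.72 s.
Sum: 369.5 + 17172.72 = 17542.22 s → 4.87 hours.

4.87 hours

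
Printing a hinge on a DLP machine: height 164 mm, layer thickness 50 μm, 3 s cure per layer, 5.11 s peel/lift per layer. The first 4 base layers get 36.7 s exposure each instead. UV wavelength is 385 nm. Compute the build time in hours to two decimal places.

Layers = ⌈164/0.05⌉ = 3280.
Burn-in layers: 4 × (36.7 + 5.11) → 167.24 s.
Regular layers = 3276 × (3 + 5.11), so 26568.36 s.
Total = 167.24 + 26568.36 = 26735.6 s = 7.43 hours.

7.43 hours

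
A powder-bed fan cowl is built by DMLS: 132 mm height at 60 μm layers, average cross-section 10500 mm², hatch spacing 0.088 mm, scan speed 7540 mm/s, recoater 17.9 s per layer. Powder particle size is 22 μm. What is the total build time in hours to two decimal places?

20.61 hours

Number of layers: 132 / 0.06 → 2200 (rounded up).
Hatch length per layer = 10500 / 0.088, so 119318.2 mm.
Per-layer scan time = 119318.2 / 7540, so 15.8247 s.
Time per layer = 15.8247 + 17.9, so 33.7247 s.
Build time = 2200 × 33.7247 = 74194.34 s = 20.61 hours.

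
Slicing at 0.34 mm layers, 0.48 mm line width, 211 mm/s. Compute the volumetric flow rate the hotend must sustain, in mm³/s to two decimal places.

34.44

A: 0.34 × 0.48 → 0.1632 mm².
Q = v·A = 211 × 0.1632 = 34.44 mm³/s.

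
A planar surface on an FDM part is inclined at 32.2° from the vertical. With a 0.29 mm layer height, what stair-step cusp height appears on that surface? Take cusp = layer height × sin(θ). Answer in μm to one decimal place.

154.5 μm

Cusp = layer height × sin(32.2°) = 0.29 × 0.5329 = 0.154541 mm = 154.5 μm.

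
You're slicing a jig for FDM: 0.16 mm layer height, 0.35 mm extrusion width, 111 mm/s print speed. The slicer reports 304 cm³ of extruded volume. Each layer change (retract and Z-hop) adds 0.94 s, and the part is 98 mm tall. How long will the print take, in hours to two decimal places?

Extrusion cross-section = 0.16 × 0.35, so 0.056 mm².
Path length: 304000 mm³ / 0.056 mm² → 5428571.4 mm.
Time extruding = 5428571.4 / 111, so 48906 s.
Layers = ⌈98/0.16⌉ = 613.
Layer-change overhead: 613 × 0.94 → 576.22 s.
Altogether 48906 + 576.22 = 49482.22 s, i.e. 13.75 hours.

13.75 hours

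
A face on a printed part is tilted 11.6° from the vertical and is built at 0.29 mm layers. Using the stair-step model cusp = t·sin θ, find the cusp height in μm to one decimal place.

58.3 μm

h_c = t·sin θ = 0.29 × 0.2011 = 0.058319 mm (58.3 μm).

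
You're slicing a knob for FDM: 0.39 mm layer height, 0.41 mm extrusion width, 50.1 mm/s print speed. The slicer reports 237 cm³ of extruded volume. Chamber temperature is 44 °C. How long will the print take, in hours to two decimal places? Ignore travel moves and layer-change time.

Line area = 0.39 × 0.41, so 0.1599 mm².
Path length: 237000 mm³ / 0.1599 mm² → 1482176.4 mm.
Print-move time = 1482176.4 / 50.1 = 29584.4 s.
29584.4 s = 8.22 hours.

8.22 hours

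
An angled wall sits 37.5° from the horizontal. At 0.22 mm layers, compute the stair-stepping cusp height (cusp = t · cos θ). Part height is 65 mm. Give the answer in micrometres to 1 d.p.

174.5 μm

cos(37.5°) = 0.7934, so cusp = 0.22 × 0.7934 = 0.174548 mm → 174.5 μm.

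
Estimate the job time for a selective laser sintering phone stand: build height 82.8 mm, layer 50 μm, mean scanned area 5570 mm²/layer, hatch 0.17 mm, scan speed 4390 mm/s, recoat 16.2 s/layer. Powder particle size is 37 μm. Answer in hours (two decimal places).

10.89 hours

Number of layers: 82.8 / 0.05 → 1656 (rounded up).
Hatch length per layer = 5570 / 0.17 = 32764.7 mm.
Laser time per layer = 32764.7 / 4390, so 7.4635 s.
Time per layer = 7.4635 + 16.2 = 23.6635 s.
Build time = 1656 × 23.6635 = 39186.756 s = 10.89 hours.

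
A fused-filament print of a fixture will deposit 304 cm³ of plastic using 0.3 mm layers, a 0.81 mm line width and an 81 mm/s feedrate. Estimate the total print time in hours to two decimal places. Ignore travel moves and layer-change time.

4.29 hours

Bead cross-section = 0.3 × 0.81, so 0.243 mm².
Toolpath length = 304 cm³ / 0.243 mm² = 304000 / 0.243 = 1251028.8 mm.
Extrusion time = 1251028.8 / 81, so 15444.8 s.
In the requested units: 15444.8 s = 4.29 hours.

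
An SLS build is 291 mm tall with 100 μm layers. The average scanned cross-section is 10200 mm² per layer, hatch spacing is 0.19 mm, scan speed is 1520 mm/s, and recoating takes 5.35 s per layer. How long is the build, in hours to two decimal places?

32.87 hours

Layer count = ceil(291 / 0.1) = 2910.
Hatch length per layer: 10200 / 0.19 → 53684.2 mm.
Scan time per layer = 53684.2 / 1520 = 35.3186 s.
Layer cycle = 35.3186 + 5.35, so 40.6686 s.
2910 layers × 40.6686 s/layer = 118345.626 s, i.e. 32.87 hours.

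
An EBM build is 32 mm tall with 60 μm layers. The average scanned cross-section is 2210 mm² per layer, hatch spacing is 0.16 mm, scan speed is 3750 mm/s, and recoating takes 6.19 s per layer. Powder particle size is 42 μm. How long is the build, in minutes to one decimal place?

87.9 minutes

Number of layers: 32 / 0.06 → 534 (rounded up).
Per-layer scan distance: 2210 / 0.16 → 13812.5 mm.
Scan time per layer = 13812.5 / 3750 = 3.6833 s.
Layer cycle = 3.6833 + 6.19, so 9.8733 s.
Build time = 534 × 9.8733 = 5272.3422 s = 87.9 minutes.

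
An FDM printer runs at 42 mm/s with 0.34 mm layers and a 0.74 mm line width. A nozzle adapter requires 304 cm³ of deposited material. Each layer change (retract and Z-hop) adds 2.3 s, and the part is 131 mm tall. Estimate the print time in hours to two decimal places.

8.24 hours

Bead cross-section = 0.34 × 0.74, so 0.2516 mm².
Path length: 304000 mm³ / 0.2516 mm² → 1208267.1 mm.
Extrusion time = 1208267.1 / 42 = 28768.3 s.
Layer count = ceil(131 / 0.34) = 386.
Layer-change overhead = 386 × 2.3, so 887.8 s.
Total = 28768.3 + 887.8 = 29656.1 s = 8.24 hours.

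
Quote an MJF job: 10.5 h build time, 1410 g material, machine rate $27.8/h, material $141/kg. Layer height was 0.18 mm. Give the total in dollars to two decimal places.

$490.71

Time charge = 27.8 × 10.5 = $291.90.
Feedstock cost = 141 × 1410/1000 = $198.81.
Job cost: 291.90 + 198.81 = $490.71.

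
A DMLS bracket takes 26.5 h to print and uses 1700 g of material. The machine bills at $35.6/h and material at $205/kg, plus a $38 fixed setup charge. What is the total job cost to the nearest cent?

Machine cost = 35.6 × 26.5, so $943.40.
Feedstock cost = 205 × 1700/1000, so $348.50.
Total = 943.40 + 348.50 + 38 = $1329.90.

$1329.90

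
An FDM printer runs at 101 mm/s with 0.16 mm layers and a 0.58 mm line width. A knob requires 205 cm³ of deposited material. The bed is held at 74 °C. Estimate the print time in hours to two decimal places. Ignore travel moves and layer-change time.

6.08 hours

Extrusion cross-section = 0.16 × 0.58 = 0.0928 mm².
Total extruded path = 205000/0.0928 = 2209051.7 mm.
Time extruding = 2209051.7 / 101 = 21871.8 s.
Converting: 21871.8 s = 6.08 hours.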